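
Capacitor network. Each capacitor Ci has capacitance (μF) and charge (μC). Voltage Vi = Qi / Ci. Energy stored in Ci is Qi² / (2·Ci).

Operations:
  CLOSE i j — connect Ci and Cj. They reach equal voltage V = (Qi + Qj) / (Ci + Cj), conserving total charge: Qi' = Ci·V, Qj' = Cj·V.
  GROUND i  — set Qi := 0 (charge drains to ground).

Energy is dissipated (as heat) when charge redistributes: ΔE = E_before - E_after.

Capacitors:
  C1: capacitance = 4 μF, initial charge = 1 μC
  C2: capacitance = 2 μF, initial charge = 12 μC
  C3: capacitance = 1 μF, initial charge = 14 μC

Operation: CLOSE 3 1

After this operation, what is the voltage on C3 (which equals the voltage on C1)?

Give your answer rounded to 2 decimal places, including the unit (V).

Initial: C1(4μF, Q=1μC, V=0.25V), C2(2μF, Q=12μC, V=6.00V), C3(1μF, Q=14μC, V=14.00V)
Op 1: CLOSE 3-1: Q_total=15.00, C_total=5.00, V=3.00; Q3=3.00, Q1=12.00; dissipated=75.625

Answer: 3.00 V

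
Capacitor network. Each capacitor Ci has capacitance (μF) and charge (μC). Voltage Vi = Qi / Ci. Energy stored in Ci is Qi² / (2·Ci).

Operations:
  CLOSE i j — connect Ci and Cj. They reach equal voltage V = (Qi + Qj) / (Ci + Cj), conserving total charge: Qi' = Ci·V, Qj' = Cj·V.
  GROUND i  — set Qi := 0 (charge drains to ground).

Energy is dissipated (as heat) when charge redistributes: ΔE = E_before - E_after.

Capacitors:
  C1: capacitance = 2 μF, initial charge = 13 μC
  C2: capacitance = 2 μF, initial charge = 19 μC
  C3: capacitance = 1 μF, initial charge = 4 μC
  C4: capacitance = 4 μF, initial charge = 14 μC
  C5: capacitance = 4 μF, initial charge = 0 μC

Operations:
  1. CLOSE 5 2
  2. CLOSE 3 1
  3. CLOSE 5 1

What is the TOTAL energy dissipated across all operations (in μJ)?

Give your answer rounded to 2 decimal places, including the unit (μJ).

Initial: C1(2μF, Q=13μC, V=6.50V), C2(2μF, Q=19μC, V=9.50V), C3(1μF, Q=4μC, V=4.00V), C4(4μF, Q=14μC, V=3.50V), C5(4μF, Q=0μC, V=0.00V)
Op 1: CLOSE 5-2: Q_total=19.00, C_total=6.00, V=3.17; Q5=12.67, Q2=6.33; dissipated=60.167
Op 2: CLOSE 3-1: Q_total=17.00, C_total=3.00, V=5.67; Q3=5.67, Q1=11.33; dissipated=2.083
Op 3: CLOSE 5-1: Q_total=24.00, C_total=6.00, V=4.00; Q5=16.00, Q1=8.00; dissipated=4.167
Total dissipated: 66.417 μJ

Answer: 66.42 μJ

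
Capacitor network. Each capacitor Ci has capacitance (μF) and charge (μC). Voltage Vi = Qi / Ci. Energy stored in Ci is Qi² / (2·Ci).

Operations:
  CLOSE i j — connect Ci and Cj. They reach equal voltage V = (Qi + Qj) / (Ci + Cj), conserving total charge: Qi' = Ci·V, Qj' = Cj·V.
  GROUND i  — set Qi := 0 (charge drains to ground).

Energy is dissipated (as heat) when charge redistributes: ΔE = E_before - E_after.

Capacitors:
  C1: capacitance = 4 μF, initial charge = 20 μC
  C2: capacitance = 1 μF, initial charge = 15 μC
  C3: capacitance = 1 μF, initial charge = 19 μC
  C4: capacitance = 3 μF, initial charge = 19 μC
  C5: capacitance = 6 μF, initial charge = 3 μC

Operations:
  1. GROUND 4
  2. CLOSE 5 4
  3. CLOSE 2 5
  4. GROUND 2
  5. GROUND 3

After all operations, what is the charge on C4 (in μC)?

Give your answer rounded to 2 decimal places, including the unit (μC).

Initial: C1(4μF, Q=20μC, V=5.00V), C2(1μF, Q=15μC, V=15.00V), C3(1μF, Q=19μC, V=19.00V), C4(3μF, Q=19μC, V=6.33V), C5(6μF, Q=3μC, V=0.50V)
Op 1: GROUND 4: Q4=0; energy lost=60.167
Op 2: CLOSE 5-4: Q_total=3.00, C_total=9.00, V=0.33; Q5=2.00, Q4=1.00; dissipated=0.250
Op 3: CLOSE 2-5: Q_total=17.00, C_total=7.00, V=2.43; Q2=2.43, Q5=14.57; dissipated=92.190
Op 4: GROUND 2: Q2=0; energy lost=2.949
Op 5: GROUND 3: Q3=0; energy lost=180.500
Final charges: Q1=20.00, Q2=0.00, Q3=0.00, Q4=1.00, Q5=14.57

Answer: 1.00 μC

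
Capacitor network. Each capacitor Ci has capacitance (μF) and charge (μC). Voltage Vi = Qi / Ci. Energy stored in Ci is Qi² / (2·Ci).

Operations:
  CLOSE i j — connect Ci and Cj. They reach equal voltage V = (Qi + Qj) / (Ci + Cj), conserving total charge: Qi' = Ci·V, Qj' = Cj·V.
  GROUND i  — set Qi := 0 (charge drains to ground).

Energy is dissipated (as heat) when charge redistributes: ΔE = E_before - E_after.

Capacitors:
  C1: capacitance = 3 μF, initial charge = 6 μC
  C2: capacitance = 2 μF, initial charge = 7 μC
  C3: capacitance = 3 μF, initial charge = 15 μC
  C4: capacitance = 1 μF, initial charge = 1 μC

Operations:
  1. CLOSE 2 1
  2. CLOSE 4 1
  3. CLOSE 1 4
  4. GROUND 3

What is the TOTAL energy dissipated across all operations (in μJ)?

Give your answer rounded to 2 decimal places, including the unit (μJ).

Initial: C1(3μF, Q=6μC, V=2.00V), C2(2μF, Q=7μC, V=3.50V), C3(3μF, Q=15μC, V=5.00V), C4(1μF, Q=1μC, V=1.00V)
Op 1: CLOSE 2-1: Q_total=13.00, C_total=5.00, V=2.60; Q2=5.20, Q1=7.80; dissipated=1.350
Op 2: CLOSE 4-1: Q_total=8.80, C_total=4.00, V=2.20; Q4=2.20, Q1=6.60; dissipated=0.960
Op 3: CLOSE 1-4: Q_total=8.80, C_total=4.00, V=2.20; Q1=6.60, Q4=2.20; dissipated=0.000
Op 4: GROUND 3: Q3=0; energy lost=37.500
Total dissipated: 39.810 μJ

Answer: 39.81 μJ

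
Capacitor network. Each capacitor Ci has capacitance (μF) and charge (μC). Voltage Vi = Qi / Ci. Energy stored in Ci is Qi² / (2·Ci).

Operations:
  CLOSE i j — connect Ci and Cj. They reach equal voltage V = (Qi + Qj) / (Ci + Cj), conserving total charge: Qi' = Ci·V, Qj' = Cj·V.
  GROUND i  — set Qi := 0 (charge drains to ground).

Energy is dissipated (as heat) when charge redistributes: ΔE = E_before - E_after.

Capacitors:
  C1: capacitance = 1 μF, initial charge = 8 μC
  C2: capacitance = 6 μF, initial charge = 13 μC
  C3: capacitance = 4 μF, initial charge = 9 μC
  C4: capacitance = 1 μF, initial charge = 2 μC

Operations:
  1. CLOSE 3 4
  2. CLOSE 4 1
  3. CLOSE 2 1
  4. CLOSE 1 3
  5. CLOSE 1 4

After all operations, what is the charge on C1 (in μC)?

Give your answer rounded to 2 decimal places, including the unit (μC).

Initial: C1(1μF, Q=8μC, V=8.00V), C2(6μF, Q=13μC, V=2.17V), C3(4μF, Q=9μC, V=2.25V), C4(1μF, Q=2μC, V=2.00V)
Op 1: CLOSE 3-4: Q_total=11.00, C_total=5.00, V=2.20; Q3=8.80, Q4=2.20; dissipated=0.025
Op 2: CLOSE 4-1: Q_total=10.20, C_total=2.00, V=5.10; Q4=5.10, Q1=5.10; dissipated=8.410
Op 3: CLOSE 2-1: Q_total=18.10, C_total=7.00, V=2.59; Q2=15.51, Q1=2.59; dissipated=3.688
Op 4: CLOSE 1-3: Q_total=11.39, C_total=5.00, V=2.28; Q1=2.28, Q3=9.11; dissipated=0.060
Op 5: CLOSE 1-4: Q_total=7.38, C_total=2.00, V=3.69; Q1=3.69, Q4=3.69; dissipated=1.992
Final charges: Q1=3.69, Q2=15.51, Q3=9.11, Q4=3.69

Answer: 3.69 μC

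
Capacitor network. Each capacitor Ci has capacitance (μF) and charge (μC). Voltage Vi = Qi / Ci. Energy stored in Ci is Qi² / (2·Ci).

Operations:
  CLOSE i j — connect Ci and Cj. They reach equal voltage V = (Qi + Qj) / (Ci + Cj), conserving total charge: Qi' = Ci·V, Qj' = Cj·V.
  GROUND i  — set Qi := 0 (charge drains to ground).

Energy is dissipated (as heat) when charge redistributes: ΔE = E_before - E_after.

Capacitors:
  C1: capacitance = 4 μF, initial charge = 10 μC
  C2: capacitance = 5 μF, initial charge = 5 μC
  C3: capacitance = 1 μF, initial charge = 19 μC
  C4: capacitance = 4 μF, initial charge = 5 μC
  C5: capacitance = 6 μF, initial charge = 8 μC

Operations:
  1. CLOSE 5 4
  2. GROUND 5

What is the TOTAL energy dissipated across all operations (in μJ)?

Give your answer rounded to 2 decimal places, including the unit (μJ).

Initial: C1(4μF, Q=10μC, V=2.50V), C2(5μF, Q=5μC, V=1.00V), C3(1μF, Q=19μC, V=19.00V), C4(4μF, Q=5μC, V=1.25V), C5(6μF, Q=8μC, V=1.33V)
Op 1: CLOSE 5-4: Q_total=13.00, C_total=10.00, V=1.30; Q5=7.80, Q4=5.20; dissipated=0.008
Op 2: GROUND 5: Q5=0; energy lost=5.070
Total dissipated: 5.078 μJ

Answer: 5.08 μJ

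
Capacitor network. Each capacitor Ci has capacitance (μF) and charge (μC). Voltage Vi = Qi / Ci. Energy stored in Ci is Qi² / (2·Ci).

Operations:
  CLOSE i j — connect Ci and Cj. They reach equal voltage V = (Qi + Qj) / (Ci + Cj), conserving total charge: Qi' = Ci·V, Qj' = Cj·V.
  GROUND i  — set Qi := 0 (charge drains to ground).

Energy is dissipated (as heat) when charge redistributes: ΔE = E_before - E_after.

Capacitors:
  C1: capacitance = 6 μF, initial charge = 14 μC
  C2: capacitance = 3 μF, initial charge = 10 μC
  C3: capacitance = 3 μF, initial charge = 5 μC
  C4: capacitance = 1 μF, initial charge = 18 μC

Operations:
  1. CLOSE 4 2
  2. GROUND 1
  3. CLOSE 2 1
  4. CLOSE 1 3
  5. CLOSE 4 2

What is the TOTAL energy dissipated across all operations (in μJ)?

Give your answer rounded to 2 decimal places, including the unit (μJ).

Answer: 154.61 μJ

Derivation:
Initial: C1(6μF, Q=14μC, V=2.33V), C2(3μF, Q=10μC, V=3.33V), C3(3μF, Q=5μC, V=1.67V), C4(1μF, Q=18μC, V=18.00V)
Op 1: CLOSE 4-2: Q_total=28.00, C_total=4.00, V=7.00; Q4=7.00, Q2=21.00; dissipated=80.667
Op 2: GROUND 1: Q1=0; energy lost=16.333
Op 3: CLOSE 2-1: Q_total=21.00, C_total=9.00, V=2.33; Q2=7.00, Q1=14.00; dissipated=49.000
Op 4: CLOSE 1-3: Q_total=19.00, C_total=9.00, V=2.11; Q1=12.67, Q3=6.33; dissipated=0.444
Op 5: CLOSE 4-2: Q_total=14.00, C_total=4.00, V=3.50; Q4=3.50, Q2=10.50; dissipated=8.167
Total dissipated: 154.611 μJ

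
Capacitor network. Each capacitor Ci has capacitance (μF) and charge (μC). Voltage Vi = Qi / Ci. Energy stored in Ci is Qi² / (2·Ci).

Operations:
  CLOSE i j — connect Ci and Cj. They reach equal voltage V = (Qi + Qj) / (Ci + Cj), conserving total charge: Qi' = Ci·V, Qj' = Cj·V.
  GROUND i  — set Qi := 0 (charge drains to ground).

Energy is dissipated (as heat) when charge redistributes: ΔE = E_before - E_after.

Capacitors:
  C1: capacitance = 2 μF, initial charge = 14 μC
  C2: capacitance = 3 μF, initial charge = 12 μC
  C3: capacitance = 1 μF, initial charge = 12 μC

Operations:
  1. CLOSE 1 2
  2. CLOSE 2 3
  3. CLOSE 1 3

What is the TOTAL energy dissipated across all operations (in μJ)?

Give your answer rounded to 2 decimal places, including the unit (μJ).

Answer: 23.70 μJ

Derivation:
Initial: C1(2μF, Q=14μC, V=7.00V), C2(3μF, Q=12μC, V=4.00V), C3(1μF, Q=12μC, V=12.00V)
Op 1: CLOSE 1-2: Q_total=26.00, C_total=5.00, V=5.20; Q1=10.40, Q2=15.60; dissipated=5.400
Op 2: CLOSE 2-3: Q_total=27.60, C_total=4.00, V=6.90; Q2=20.70, Q3=6.90; dissipated=17.340
Op 3: CLOSE 1-3: Q_total=17.30, C_total=3.00, V=5.77; Q1=11.53, Q3=5.77; dissipated=0.963
Total dissipated: 23.703 μJ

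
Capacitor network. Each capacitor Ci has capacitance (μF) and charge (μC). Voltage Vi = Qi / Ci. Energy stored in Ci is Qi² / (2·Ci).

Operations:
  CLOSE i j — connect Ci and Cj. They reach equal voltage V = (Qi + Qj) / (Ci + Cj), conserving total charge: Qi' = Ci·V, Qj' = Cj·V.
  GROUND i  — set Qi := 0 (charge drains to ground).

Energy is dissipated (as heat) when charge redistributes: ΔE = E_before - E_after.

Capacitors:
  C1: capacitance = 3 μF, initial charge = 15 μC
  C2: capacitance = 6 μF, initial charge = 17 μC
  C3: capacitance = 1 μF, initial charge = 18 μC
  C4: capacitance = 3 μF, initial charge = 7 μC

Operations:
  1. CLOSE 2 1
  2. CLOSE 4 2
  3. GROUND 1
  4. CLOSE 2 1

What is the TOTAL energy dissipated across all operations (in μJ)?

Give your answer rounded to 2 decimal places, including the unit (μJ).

Initial: C1(3μF, Q=15μC, V=5.00V), C2(6μF, Q=17μC, V=2.83V), C3(1μF, Q=18μC, V=18.00V), C4(3μF, Q=7μC, V=2.33V)
Op 1: CLOSE 2-1: Q_total=32.00, C_total=9.00, V=3.56; Q2=21.33, Q1=10.67; dissipated=4.694
Op 2: CLOSE 4-2: Q_total=28.33, C_total=9.00, V=3.15; Q4=9.44, Q2=18.89; dissipated=1.494
Op 3: GROUND 1: Q1=0; energy lost=18.963
Op 4: CLOSE 2-1: Q_total=18.89, C_total=9.00, V=2.10; Q2=12.59, Q1=6.30; dissipated=9.911
Total dissipated: 35.062 μJ

Answer: 35.06 μJ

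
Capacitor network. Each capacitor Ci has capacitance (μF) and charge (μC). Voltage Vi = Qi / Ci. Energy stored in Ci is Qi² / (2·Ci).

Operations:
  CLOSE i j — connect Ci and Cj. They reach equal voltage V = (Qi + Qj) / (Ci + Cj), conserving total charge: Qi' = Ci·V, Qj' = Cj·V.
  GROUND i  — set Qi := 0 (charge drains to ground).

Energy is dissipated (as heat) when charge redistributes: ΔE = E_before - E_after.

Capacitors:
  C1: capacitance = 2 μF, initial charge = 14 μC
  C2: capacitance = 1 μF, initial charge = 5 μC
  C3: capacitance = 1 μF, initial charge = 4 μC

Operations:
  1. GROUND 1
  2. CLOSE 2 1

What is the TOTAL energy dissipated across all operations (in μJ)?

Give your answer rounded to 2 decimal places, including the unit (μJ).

Initial: C1(2μF, Q=14μC, V=7.00V), C2(1μF, Q=5μC, V=5.00V), C3(1μF, Q=4μC, V=4.00V)
Op 1: GROUND 1: Q1=0; energy lost=49.000
Op 2: CLOSE 2-1: Q_total=5.00, C_total=3.00, V=1.67; Q2=1.67, Q1=3.33; dissipated=8.333
Total dissipated: 57.333 μJ

Answer: 57.33 μJ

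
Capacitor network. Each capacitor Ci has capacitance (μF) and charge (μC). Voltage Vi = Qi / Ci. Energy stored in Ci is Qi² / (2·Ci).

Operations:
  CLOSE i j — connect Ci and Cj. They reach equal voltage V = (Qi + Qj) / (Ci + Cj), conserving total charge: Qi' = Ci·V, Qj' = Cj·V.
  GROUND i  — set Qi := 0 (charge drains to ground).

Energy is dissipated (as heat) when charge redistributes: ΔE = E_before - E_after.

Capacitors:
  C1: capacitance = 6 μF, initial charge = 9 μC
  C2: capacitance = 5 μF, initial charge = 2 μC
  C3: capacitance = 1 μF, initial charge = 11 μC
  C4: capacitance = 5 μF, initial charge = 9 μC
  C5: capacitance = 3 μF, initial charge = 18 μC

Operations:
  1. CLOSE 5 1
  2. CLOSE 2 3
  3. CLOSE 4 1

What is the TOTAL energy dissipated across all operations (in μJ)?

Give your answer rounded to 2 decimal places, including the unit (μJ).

Initial: C1(6μF, Q=9μC, V=1.50V), C2(5μF, Q=2μC, V=0.40V), C3(1μF, Q=11μC, V=11.00V), C4(5μF, Q=9μC, V=1.80V), C5(3μF, Q=18μC, V=6.00V)
Op 1: CLOSE 5-1: Q_total=27.00, C_total=9.00, V=3.00; Q5=9.00, Q1=18.00; dissipated=20.250
Op 2: CLOSE 2-3: Q_total=13.00, C_total=6.00, V=2.17; Q2=10.83, Q3=2.17; dissipated=46.817
Op 3: CLOSE 4-1: Q_total=27.00, C_total=11.00, V=2.45; Q4=12.27, Q1=14.73; dissipated=1.964
Total dissipated: 69.030 μJ

Answer: 69.03 μJ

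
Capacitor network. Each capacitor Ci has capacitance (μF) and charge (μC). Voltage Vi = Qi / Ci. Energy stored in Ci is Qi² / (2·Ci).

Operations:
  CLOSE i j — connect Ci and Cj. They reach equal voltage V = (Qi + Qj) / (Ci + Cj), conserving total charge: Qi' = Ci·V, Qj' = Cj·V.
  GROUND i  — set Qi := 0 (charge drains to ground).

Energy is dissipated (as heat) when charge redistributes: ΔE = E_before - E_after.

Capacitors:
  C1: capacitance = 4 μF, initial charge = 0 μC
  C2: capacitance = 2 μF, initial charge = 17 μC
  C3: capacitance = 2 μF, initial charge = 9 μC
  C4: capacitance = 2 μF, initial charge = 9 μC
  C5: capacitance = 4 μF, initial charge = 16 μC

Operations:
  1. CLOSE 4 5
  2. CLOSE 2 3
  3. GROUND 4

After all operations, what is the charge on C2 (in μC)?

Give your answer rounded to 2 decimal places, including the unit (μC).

Answer: 13.00 μC

Derivation:
Initial: C1(4μF, Q=0μC, V=0.00V), C2(2μF, Q=17μC, V=8.50V), C3(2μF, Q=9μC, V=4.50V), C4(2μF, Q=9μC, V=4.50V), C5(4μF, Q=16μC, V=4.00V)
Op 1: CLOSE 4-5: Q_total=25.00, C_total=6.00, V=4.17; Q4=8.33, Q5=16.67; dissipated=0.167
Op 2: CLOSE 2-3: Q_total=26.00, C_total=4.00, V=6.50; Q2=13.00, Q3=13.00; dissipated=8.000
Op 3: GROUND 4: Q4=0; energy lost=17.361
Final charges: Q1=0.00, Q2=13.00, Q3=13.00, Q4=0.00, Q5=16.67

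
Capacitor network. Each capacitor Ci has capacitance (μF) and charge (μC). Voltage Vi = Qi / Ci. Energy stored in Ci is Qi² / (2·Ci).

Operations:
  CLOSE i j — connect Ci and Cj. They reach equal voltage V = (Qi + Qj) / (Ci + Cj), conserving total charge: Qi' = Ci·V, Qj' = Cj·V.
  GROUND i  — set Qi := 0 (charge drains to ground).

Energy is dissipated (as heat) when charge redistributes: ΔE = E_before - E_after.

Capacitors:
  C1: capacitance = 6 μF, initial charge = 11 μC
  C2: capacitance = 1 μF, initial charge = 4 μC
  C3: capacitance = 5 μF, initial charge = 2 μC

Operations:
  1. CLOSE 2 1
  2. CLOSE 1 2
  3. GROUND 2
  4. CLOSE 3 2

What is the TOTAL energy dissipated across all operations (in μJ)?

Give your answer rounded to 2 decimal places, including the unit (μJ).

Answer: 4.37 μJ

Derivation:
Initial: C1(6μF, Q=11μC, V=1.83V), C2(1μF, Q=4μC, V=4.00V), C3(5μF, Q=2μC, V=0.40V)
Op 1: CLOSE 2-1: Q_total=15.00, C_total=7.00, V=2.14; Q2=2.14, Q1=12.86; dissipated=2.012
Op 2: CLOSE 1-2: Q_total=15.00, C_total=7.00, V=2.14; Q1=12.86, Q2=2.14; dissipated=0.000
Op 3: GROUND 2: Q2=0; energy lost=2.296
Op 4: CLOSE 3-2: Q_total=2.00, C_total=6.00, V=0.33; Q3=1.67, Q2=0.33; dissipated=0.067
Total dissipated: 4.374 μJ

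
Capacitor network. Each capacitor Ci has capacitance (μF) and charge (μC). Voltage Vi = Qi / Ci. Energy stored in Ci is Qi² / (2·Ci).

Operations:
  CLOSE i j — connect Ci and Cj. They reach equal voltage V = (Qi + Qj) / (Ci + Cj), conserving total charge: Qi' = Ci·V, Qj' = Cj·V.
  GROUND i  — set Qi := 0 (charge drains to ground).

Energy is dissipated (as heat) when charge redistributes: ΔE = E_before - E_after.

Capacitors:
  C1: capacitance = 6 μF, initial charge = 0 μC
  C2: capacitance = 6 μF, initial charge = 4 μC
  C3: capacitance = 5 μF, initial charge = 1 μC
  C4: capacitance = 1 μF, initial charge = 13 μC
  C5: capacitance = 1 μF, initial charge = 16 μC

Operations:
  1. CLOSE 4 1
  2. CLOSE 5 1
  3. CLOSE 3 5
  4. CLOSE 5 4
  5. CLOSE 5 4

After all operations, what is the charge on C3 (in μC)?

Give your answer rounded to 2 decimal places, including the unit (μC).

Initial: C1(6μF, Q=0μC, V=0.00V), C2(6μF, Q=4μC, V=0.67V), C3(5μF, Q=1μC, V=0.20V), C4(1μF, Q=13μC, V=13.00V), C5(1μF, Q=16μC, V=16.00V)
Op 1: CLOSE 4-1: Q_total=13.00, C_total=7.00, V=1.86; Q4=1.86, Q1=11.14; dissipated=72.429
Op 2: CLOSE 5-1: Q_total=27.14, C_total=7.00, V=3.88; Q5=3.88, Q1=23.27; dissipated=85.723
Op 3: CLOSE 3-5: Q_total=4.88, C_total=6.00, V=0.81; Q3=4.06, Q5=0.81; dissipated=5.635
Op 4: CLOSE 5-4: Q_total=2.67, C_total=2.00, V=1.34; Q5=1.34, Q4=1.34; dissipated=0.273
Op 5: CLOSE 5-4: Q_total=2.67, C_total=2.00, V=1.34; Q5=1.34, Q4=1.34; dissipated=0.000
Final charges: Q1=23.27, Q2=4.00, Q3=4.06, Q4=1.34, Q5=1.34

Answer: 4.06 μC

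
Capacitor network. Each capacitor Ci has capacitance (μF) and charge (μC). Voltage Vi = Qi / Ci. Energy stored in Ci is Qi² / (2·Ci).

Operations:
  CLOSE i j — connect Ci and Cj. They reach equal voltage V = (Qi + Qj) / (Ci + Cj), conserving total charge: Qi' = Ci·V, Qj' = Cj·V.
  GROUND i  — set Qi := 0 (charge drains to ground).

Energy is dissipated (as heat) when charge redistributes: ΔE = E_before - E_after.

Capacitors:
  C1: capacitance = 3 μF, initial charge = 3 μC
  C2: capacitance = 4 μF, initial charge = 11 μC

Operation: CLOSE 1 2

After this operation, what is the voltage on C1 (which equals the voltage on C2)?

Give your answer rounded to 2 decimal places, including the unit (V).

Answer: 2.00 V

Derivation:
Initial: C1(3μF, Q=3μC, V=1.00V), C2(4μF, Q=11μC, V=2.75V)
Op 1: CLOSE 1-2: Q_total=14.00, C_total=7.00, V=2.00; Q1=6.00, Q2=8.00; dissipated=2.625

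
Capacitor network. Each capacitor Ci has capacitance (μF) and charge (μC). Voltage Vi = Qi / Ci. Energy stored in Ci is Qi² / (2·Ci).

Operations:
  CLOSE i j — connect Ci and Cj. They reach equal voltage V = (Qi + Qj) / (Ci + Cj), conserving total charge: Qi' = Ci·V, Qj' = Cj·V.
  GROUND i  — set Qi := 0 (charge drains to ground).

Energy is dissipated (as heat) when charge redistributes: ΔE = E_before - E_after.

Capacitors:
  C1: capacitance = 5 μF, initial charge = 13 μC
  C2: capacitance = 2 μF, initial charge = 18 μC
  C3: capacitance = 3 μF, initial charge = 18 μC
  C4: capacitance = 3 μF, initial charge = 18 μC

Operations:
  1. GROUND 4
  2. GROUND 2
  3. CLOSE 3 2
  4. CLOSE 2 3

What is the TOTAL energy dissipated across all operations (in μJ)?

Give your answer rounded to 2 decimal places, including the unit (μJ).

Answer: 156.60 μJ

Derivation:
Initial: C1(5μF, Q=13μC, V=2.60V), C2(2μF, Q=18μC, V=9.00V), C3(3μF, Q=18μC, V=6.00V), C4(3μF, Q=18μC, V=6.00V)
Op 1: GROUND 4: Q4=0; energy lost=54.000
Op 2: GROUND 2: Q2=0; energy lost=81.000
Op 3: CLOSE 3-2: Q_total=18.00, C_total=5.00, V=3.60; Q3=10.80, Q2=7.20; dissipated=21.600
Op 4: CLOSE 2-3: Q_total=18.00, C_total=5.00, V=3.60; Q2=7.20, Q3=10.80; dissipated=0.000
Total dissipated: 156.600 μJ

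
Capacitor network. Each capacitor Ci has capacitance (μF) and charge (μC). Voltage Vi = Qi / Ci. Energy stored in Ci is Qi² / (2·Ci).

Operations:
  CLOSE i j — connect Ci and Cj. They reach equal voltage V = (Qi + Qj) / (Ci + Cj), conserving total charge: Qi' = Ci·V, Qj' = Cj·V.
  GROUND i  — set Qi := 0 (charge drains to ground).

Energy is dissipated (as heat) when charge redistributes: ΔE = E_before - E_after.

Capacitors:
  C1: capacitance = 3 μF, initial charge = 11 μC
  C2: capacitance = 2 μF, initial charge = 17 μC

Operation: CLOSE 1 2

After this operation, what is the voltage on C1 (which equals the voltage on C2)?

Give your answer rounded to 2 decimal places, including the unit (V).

Initial: C1(3μF, Q=11μC, V=3.67V), C2(2μF, Q=17μC, V=8.50V)
Op 1: CLOSE 1-2: Q_total=28.00, C_total=5.00, V=5.60; Q1=16.80, Q2=11.20; dissipated=14.017

Answer: 5.60 V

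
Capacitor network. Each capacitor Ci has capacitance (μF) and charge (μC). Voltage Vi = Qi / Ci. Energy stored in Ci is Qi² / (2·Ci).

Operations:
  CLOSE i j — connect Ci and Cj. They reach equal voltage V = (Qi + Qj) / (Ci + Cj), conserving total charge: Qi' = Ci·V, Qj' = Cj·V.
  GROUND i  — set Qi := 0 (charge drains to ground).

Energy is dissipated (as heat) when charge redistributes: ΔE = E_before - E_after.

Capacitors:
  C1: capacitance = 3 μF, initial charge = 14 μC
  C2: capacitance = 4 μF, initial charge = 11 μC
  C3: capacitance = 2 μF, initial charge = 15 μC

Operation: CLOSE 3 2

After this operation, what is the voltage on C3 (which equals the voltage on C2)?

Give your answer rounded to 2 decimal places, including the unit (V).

Answer: 4.33 V

Derivation:
Initial: C1(3μF, Q=14μC, V=4.67V), C2(4μF, Q=11μC, V=2.75V), C3(2μF, Q=15μC, V=7.50V)
Op 1: CLOSE 3-2: Q_total=26.00, C_total=6.00, V=4.33; Q3=8.67, Q2=17.33; dissipated=15.042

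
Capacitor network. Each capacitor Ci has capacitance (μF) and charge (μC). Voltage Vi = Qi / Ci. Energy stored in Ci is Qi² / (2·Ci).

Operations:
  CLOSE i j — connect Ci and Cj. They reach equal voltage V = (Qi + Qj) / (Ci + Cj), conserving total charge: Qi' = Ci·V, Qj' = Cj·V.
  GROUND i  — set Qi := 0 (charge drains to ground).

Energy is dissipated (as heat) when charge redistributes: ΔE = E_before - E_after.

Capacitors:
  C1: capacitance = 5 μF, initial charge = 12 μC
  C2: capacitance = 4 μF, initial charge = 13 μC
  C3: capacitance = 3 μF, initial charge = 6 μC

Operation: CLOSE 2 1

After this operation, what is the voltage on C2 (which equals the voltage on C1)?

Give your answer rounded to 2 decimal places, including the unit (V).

Answer: 2.78 V

Derivation:
Initial: C1(5μF, Q=12μC, V=2.40V), C2(4μF, Q=13μC, V=3.25V), C3(3μF, Q=6μC, V=2.00V)
Op 1: CLOSE 2-1: Q_total=25.00, C_total=9.00, V=2.78; Q2=11.11, Q1=13.89; dissipated=0.803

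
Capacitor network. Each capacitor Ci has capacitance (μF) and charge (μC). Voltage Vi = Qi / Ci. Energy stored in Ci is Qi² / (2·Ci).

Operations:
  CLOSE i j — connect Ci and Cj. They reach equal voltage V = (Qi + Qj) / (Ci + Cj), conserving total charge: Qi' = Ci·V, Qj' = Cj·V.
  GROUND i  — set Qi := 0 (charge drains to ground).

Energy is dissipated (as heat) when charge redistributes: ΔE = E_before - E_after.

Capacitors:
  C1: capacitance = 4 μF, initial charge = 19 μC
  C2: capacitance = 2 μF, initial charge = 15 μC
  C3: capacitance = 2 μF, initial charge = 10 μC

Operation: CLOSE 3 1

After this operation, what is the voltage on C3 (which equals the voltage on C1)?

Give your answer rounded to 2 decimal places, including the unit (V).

Answer: 4.83 V

Derivation:
Initial: C1(4μF, Q=19μC, V=4.75V), C2(2μF, Q=15μC, V=7.50V), C3(2μF, Q=10μC, V=5.00V)
Op 1: CLOSE 3-1: Q_total=29.00, C_total=6.00, V=4.83; Q3=9.67, Q1=19.33; dissipated=0.042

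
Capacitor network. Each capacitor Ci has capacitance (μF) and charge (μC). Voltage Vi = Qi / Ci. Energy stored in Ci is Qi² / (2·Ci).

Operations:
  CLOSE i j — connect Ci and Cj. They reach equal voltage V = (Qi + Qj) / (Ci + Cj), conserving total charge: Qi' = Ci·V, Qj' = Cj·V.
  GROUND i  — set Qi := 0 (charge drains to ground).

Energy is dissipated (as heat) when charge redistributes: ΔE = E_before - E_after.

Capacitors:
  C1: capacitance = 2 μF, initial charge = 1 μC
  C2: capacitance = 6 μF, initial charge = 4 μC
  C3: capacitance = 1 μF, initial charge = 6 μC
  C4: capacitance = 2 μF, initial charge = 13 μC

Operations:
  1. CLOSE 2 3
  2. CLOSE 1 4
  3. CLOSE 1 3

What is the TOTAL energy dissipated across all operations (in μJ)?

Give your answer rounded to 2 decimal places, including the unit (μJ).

Answer: 31.62 μJ

Derivation:
Initial: C1(2μF, Q=1μC, V=0.50V), C2(6μF, Q=4μC, V=0.67V), C3(1μF, Q=6μC, V=6.00V), C4(2μF, Q=13μC, V=6.50V)
Op 1: CLOSE 2-3: Q_total=10.00, C_total=7.00, V=1.43; Q2=8.57, Q3=1.43; dissipated=12.190
Op 2: CLOSE 1-4: Q_total=14.00, C_total=4.00, V=3.50; Q1=7.00, Q4=7.00; dissipated=18.000
Op 3: CLOSE 1-3: Q_total=8.43, C_total=3.00, V=2.81; Q1=5.62, Q3=2.81; dissipated=1.430
Total dissipated: 31.621 μJ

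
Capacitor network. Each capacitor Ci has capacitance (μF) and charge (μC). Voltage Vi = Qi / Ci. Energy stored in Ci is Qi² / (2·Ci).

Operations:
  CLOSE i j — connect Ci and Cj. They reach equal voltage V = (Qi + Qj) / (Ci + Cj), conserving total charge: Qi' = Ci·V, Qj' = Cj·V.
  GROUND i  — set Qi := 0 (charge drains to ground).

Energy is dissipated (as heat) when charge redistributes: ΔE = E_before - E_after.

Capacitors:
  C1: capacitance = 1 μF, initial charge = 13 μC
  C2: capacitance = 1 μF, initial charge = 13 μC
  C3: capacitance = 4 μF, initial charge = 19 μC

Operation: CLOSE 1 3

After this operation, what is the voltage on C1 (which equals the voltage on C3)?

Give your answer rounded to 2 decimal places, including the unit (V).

Initial: C1(1μF, Q=13μC, V=13.00V), C2(1μF, Q=13μC, V=13.00V), C3(4μF, Q=19μC, V=4.75V)
Op 1: CLOSE 1-3: Q_total=32.00, C_total=5.00, V=6.40; Q1=6.40, Q3=25.60; dissipated=27.225

Answer: 6.40 V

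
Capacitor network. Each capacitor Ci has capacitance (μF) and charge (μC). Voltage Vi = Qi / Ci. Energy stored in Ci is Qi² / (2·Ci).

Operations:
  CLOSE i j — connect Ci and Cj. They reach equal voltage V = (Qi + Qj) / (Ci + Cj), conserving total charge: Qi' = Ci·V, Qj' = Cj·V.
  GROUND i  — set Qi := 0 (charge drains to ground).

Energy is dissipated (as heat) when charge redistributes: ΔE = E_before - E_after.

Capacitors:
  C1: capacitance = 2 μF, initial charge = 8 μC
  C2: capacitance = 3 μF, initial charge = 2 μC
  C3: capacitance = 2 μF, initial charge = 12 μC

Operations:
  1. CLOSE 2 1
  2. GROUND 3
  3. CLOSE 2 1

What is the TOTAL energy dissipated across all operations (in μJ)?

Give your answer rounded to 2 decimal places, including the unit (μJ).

Answer: 42.67 μJ

Derivation:
Initial: C1(2μF, Q=8μC, V=4.00V), C2(3μF, Q=2μC, V=0.67V), C3(2μF, Q=12μC, V=6.00V)
Op 1: CLOSE 2-1: Q_total=10.00, C_total=5.00, V=2.00; Q2=6.00, Q1=4.00; dissipated=6.667
Op 2: GROUND 3: Q3=0; energy lost=36.000
Op 3: CLOSE 2-1: Q_total=10.00, C_total=5.00, V=2.00; Q2=6.00, Q1=4.00; dissipated=0.000
Total dissipated: 42.667 μJ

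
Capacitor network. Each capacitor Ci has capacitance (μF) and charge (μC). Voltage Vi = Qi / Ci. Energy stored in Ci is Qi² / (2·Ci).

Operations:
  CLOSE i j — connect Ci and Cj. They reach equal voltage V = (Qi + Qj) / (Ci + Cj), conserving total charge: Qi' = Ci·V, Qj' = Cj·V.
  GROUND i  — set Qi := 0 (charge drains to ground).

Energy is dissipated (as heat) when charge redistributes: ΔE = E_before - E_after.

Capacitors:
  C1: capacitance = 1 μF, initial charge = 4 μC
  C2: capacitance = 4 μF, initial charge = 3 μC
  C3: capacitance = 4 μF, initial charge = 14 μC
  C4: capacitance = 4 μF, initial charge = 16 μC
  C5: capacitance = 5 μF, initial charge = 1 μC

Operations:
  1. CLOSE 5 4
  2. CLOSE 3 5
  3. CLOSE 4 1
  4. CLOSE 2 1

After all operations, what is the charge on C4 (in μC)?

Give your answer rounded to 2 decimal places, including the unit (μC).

Initial: C1(1μF, Q=4μC, V=4.00V), C2(4μF, Q=3μC, V=0.75V), C3(4μF, Q=14μC, V=3.50V), C4(4μF, Q=16μC, V=4.00V), C5(5μF, Q=1μC, V=0.20V)
Op 1: CLOSE 5-4: Q_total=17.00, C_total=9.00, V=1.89; Q5=9.44, Q4=7.56; dissipated=16.044
Op 2: CLOSE 3-5: Q_total=23.44, C_total=9.00, V=2.60; Q3=10.42, Q5=13.02; dissipated=2.884
Op 3: CLOSE 4-1: Q_total=11.56, C_total=5.00, V=2.31; Q4=9.24, Q1=2.31; dissipated=1.783
Op 4: CLOSE 2-1: Q_total=5.31, C_total=5.00, V=1.06; Q2=4.25, Q1=1.06; dissipated=0.975
Final charges: Q1=1.06, Q2=4.25, Q3=10.42, Q4=9.24, Q5=13.02

Answer: 9.24 μC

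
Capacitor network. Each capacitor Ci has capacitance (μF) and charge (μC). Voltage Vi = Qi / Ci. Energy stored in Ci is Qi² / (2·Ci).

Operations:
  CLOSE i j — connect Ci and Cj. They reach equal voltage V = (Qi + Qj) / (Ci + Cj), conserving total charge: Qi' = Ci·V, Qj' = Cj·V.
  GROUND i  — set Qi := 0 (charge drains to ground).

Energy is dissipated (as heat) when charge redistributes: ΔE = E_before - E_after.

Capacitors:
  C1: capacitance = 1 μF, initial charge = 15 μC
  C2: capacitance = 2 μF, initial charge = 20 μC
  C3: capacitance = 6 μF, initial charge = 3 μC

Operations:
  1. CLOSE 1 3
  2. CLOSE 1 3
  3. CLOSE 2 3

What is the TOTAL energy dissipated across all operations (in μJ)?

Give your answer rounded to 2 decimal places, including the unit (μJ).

Initial: C1(1μF, Q=15μC, V=15.00V), C2(2μF, Q=20μC, V=10.00V), C3(6μF, Q=3μC, V=0.50V)
Op 1: CLOSE 1-3: Q_total=18.00, C_total=7.00, V=2.57; Q1=2.57, Q3=15.43; dissipated=90.107
Op 2: CLOSE 1-3: Q_total=18.00, C_total=7.00, V=2.57; Q1=2.57, Q3=15.43; dissipated=0.000
Op 3: CLOSE 2-3: Q_total=35.43, C_total=8.00, V=4.43; Q2=8.86, Q3=26.57; dissipated=41.388
Total dissipated: 131.495 μJ

Answer: 131.49 μJ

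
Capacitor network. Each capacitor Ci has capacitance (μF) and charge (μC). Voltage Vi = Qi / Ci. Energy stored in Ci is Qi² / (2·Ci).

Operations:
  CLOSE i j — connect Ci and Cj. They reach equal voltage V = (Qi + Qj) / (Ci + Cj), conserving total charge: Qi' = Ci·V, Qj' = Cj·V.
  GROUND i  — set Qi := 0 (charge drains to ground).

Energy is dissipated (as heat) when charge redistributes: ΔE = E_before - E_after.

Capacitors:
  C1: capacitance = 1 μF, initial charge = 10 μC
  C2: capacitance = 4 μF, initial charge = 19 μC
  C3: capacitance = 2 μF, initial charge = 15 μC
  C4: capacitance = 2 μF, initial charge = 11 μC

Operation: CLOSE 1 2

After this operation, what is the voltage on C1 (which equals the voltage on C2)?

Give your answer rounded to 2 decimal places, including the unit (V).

Answer: 5.80 V

Derivation:
Initial: C1(1μF, Q=10μC, V=10.00V), C2(4μF, Q=19μC, V=4.75V), C3(2μF, Q=15μC, V=7.50V), C4(2μF, Q=11μC, V=5.50V)
Op 1: CLOSE 1-2: Q_total=29.00, C_total=5.00, V=5.80; Q1=5.80, Q2=23.20; dissipated=11.025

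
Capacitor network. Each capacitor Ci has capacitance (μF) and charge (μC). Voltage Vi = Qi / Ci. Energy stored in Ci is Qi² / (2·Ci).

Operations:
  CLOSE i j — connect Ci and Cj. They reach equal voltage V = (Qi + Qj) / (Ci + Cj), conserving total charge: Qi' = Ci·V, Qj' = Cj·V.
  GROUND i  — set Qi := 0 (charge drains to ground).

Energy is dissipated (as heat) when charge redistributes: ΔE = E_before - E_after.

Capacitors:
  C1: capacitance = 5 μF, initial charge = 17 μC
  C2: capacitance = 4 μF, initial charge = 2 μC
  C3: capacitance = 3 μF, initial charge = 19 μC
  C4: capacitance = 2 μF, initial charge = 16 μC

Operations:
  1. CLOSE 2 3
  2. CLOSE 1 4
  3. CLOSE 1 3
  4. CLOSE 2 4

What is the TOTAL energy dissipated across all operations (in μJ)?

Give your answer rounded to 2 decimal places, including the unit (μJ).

Initial: C1(5μF, Q=17μC, V=3.40V), C2(4μF, Q=2μC, V=0.50V), C3(3μF, Q=19μC, V=6.33V), C4(2μF, Q=16μC, V=8.00V)
Op 1: CLOSE 2-3: Q_total=21.00, C_total=7.00, V=3.00; Q2=12.00, Q3=9.00; dissipated=29.167
Op 2: CLOSE 1-4: Q_total=33.00, C_total=7.00, V=4.71; Q1=23.57, Q4=9.43; dissipated=15.114
Op 3: CLOSE 1-3: Q_total=32.57, C_total=8.00, V=4.07; Q1=20.36, Q3=12.21; dissipated=2.755
Op 4: CLOSE 2-4: Q_total=21.43, C_total=6.00, V=3.57; Q2=14.29, Q4=7.14; dissipated=1.959
Total dissipated: 48.995 μJ

Answer: 49.00 μJ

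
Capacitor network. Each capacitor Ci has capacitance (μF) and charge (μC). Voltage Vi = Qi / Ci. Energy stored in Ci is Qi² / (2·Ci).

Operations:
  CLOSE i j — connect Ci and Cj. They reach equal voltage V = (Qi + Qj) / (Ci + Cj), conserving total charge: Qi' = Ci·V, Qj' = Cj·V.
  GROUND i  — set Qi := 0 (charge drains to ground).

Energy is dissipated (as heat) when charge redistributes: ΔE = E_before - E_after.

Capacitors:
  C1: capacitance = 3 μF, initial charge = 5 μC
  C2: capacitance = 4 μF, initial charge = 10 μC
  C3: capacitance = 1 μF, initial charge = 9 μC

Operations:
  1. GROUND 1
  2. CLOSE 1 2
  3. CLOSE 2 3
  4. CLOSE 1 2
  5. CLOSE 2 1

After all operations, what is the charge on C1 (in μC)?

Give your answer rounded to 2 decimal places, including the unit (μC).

Initial: C1(3μF, Q=5μC, V=1.67V), C2(4μF, Q=10μC, V=2.50V), C3(1μF, Q=9μC, V=9.00V)
Op 1: GROUND 1: Q1=0; energy lost=4.167
Op 2: CLOSE 1-2: Q_total=10.00, C_total=7.00, V=1.43; Q1=4.29, Q2=5.71; dissipated=5.357
Op 3: CLOSE 2-3: Q_total=14.71, C_total=5.00, V=2.94; Q2=11.77, Q3=2.94; dissipated=22.931
Op 4: CLOSE 1-2: Q_total=16.06, C_total=7.00, V=2.29; Q1=6.88, Q2=9.18; dissipated=1.965
Op 5: CLOSE 2-1: Q_total=16.06, C_total=7.00, V=2.29; Q2=9.18, Q1=6.88; dissipated=0.000
Final charges: Q1=6.88, Q2=9.18, Q3=2.94

Answer: 6.88 μC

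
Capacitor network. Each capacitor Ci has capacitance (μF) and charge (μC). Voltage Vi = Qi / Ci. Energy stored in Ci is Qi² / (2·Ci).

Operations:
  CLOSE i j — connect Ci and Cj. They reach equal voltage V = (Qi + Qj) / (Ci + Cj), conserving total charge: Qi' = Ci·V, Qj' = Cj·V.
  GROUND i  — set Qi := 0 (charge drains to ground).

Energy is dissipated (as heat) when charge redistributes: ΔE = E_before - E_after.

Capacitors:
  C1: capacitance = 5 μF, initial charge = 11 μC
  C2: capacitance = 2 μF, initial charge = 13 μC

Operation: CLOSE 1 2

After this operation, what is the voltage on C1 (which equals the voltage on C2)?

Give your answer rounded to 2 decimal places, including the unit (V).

Answer: 3.43 V

Derivation:
Initial: C1(5μF, Q=11μC, V=2.20V), C2(2μF, Q=13μC, V=6.50V)
Op 1: CLOSE 1-2: Q_total=24.00, C_total=7.00, V=3.43; Q1=17.14, Q2=6.86; dissipated=13.207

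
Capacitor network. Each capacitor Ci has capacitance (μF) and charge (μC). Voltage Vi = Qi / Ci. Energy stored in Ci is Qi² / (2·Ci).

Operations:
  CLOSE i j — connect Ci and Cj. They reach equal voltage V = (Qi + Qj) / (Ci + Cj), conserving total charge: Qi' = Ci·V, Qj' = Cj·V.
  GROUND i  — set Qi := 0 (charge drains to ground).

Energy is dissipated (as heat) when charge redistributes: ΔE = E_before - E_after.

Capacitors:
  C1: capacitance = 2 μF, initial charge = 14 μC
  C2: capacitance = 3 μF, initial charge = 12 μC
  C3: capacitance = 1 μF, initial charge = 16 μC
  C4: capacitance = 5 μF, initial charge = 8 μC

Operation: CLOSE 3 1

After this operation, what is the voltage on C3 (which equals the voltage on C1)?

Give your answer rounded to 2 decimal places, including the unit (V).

Answer: 10.00 V

Derivation:
Initial: C1(2μF, Q=14μC, V=7.00V), C2(3μF, Q=12μC, V=4.00V), C3(1μF, Q=16μC, V=16.00V), C4(5μF, Q=8μC, V=1.60V)
Op 1: CLOSE 3-1: Q_total=30.00, C_total=3.00, V=10.00; Q3=10.00, Q1=20.00; dissipated=27.000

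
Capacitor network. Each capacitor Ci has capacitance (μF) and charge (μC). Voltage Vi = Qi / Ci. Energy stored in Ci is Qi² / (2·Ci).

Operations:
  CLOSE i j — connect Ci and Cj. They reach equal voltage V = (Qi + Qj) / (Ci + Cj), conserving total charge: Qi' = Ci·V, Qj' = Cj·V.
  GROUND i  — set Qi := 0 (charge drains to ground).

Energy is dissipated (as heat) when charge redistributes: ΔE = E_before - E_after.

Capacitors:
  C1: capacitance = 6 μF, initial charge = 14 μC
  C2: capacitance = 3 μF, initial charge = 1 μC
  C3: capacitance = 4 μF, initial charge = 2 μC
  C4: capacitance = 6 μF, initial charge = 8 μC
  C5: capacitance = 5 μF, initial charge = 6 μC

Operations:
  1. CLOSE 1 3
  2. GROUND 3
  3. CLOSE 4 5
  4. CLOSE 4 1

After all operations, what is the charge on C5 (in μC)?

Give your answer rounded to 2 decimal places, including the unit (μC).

Initial: C1(6μF, Q=14μC, V=2.33V), C2(3μF, Q=1μC, V=0.33V), C3(4μF, Q=2μC, V=0.50V), C4(6μF, Q=8μC, V=1.33V), C5(5μF, Q=6μC, V=1.20V)
Op 1: CLOSE 1-3: Q_total=16.00, C_total=10.00, V=1.60; Q1=9.60, Q3=6.40; dissipated=4.033
Op 2: GROUND 3: Q3=0; energy lost=5.120
Op 3: CLOSE 4-5: Q_total=14.00, C_total=11.00, V=1.27; Q4=7.64, Q5=6.36; dissipated=0.024
Op 4: CLOSE 4-1: Q_total=17.24, C_total=12.00, V=1.44; Q4=8.62, Q1=8.62; dissipated=0.161
Final charges: Q1=8.62, Q2=1.00, Q3=0.00, Q4=8.62, Q5=6.36

Answer: 6.36 μC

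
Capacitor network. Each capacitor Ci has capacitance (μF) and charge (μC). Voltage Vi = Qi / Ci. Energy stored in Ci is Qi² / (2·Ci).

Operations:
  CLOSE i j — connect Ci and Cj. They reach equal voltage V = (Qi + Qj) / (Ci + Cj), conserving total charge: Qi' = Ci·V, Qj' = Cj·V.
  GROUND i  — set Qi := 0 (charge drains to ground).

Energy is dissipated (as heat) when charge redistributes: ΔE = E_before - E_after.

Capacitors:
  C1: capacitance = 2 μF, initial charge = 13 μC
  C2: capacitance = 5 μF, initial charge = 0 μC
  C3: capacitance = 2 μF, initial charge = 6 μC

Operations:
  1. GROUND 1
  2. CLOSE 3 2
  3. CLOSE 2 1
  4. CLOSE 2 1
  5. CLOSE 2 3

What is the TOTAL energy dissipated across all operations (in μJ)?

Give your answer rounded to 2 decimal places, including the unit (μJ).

Answer: 49.25 μJ

Derivation:
Initial: C1(2μF, Q=13μC, V=6.50V), C2(5μF, Q=0μC, V=0.00V), C3(2μF, Q=6μC, V=3.00V)
Op 1: GROUND 1: Q1=0; energy lost=42.250
Op 2: CLOSE 3-2: Q_total=6.00, C_total=7.00, V=0.86; Q3=1.71, Q2=4.29; dissipated=6.429
Op 3: CLOSE 2-1: Q_total=4.29, C_total=7.00, V=0.61; Q2=3.06, Q1=1.22; dissipated=0.525
Op 4: CLOSE 2-1: Q_total=4.29, C_total=7.00, V=0.61; Q2=3.06, Q1=1.22; dissipated=0.000
Op 5: CLOSE 2-3: Q_total=4.78, C_total=7.00, V=0.68; Q2=3.41, Q3=1.36; dissipated=0.043
Total dissipated: 49.246 μJ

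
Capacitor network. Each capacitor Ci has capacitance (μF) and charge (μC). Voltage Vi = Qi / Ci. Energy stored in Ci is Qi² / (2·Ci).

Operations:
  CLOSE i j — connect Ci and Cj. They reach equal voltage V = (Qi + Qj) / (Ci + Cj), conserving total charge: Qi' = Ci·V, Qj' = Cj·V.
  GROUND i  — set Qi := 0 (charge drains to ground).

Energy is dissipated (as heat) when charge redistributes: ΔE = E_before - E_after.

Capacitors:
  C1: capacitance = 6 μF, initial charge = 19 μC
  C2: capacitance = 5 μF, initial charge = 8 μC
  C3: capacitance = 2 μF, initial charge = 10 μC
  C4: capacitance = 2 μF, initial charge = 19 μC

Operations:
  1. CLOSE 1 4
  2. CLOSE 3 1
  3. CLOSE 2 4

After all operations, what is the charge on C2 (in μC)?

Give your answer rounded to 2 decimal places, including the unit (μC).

Answer: 12.50 μC

Derivation:
Initial: C1(6μF, Q=19μC, V=3.17V), C2(5μF, Q=8μC, V=1.60V), C3(2μF, Q=10μC, V=5.00V), C4(2μF, Q=19μC, V=9.50V)
Op 1: CLOSE 1-4: Q_total=38.00, C_total=8.00, V=4.75; Q1=28.50, Q4=9.50; dissipated=30.083
Op 2: CLOSE 3-1: Q_total=38.50, C_total=8.00, V=4.81; Q3=9.62, Q1=28.88; dissipated=0.047
Op 3: CLOSE 2-4: Q_total=17.50, C_total=7.00, V=2.50; Q2=12.50, Q4=5.00; dissipated=7.088
Final charges: Q1=28.88, Q2=12.50, Q3=9.62, Q4=5.00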